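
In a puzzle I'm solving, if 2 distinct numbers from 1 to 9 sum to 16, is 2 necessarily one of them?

The only way to make 16 from 2 distinct digits is {7,9}, which does not contain 2.

No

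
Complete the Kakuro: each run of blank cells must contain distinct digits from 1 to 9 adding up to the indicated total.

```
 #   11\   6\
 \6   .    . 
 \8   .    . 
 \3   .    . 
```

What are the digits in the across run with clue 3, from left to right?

2, 1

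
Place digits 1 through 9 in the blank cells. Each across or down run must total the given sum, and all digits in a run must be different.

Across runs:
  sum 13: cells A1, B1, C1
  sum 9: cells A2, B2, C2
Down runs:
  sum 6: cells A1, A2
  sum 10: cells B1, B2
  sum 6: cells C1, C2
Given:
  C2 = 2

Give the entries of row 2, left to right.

C1 = 6 − 2 = 4 completes the 6 down.
No cell is forced outright now. A2 can only be 1 or 4 (the digits allowed by both its 9 across and its 6 down). If A2 = 1: then A1 would have to be in {1,2,3,6,7,8} for the 13 across but in {5} for the 6 down — contradiction. So A2 = 4.
A1 = 6 − 4 = 2 completes the 6 down.
B1 = 13 − 6 = 7 completes the 13 across.
B2 = 9 − 6 = 3 completes the 9 across.

4 3 2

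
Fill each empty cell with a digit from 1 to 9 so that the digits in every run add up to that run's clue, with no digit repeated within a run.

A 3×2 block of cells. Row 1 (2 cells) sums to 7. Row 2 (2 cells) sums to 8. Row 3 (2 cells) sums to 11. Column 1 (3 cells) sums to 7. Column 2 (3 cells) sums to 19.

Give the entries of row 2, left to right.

7 in 3 cells must be {1,2,4}.
Nothing is forced directly, so branch on (2,1), whose candidates are 1 or 2. If (2,1) = 2: that forces (2,2) = 6, (3,1) = 4, after which (3,2) would have to be in {7} for the 11 across but in {4,5,8,9} for the 19 down — contradiction. So (2,1) = 1.
(2,2) = 8 − 1 = 7 completes the 8 across.
Nothing is forced directly, so branch on (1,1), whose candidates are 2 or 4. If (1,1) = 2: then (1,2) would have to be in {5} for the 7 across but in {3,4,8,9} for the 19 down — contradiction. So (1,1) = 4.
(1,2) = 7 − 4 = 3 completes the 7 across.
(3,1) = 7 − 5 = 2 completes the 7 down.
(3,2) = 11 − 2 = 9 completes the 11 across.

1 7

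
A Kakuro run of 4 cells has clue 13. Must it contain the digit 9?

No

Counterexample: {1,2,3,7} sums to 13 without using 9.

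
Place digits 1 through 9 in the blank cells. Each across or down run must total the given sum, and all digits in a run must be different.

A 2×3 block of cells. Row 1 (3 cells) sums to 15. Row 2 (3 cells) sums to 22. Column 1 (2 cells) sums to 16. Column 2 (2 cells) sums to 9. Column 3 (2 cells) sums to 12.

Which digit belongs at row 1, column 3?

5

16 in 2 cells must be {7,9}.
Nothing is forced directly, so branch on (1,1), whose candidates are 7 or 9. If (1,1) = 9: that forces (2,1) = 7, (2,2) = 6, (2,3) = 9, after which (1,2) would have to be in {1,2,4,5} for the 15 across but in {3} for the 9 down — contradiction. So (1,1) = 7.
(2,1) = 16 − 7 = 9 completes the 16 down.
Nothing is forced directly, so branch on (1,3), whose candidates are 3 or 5. If (1,3) = 3: that forces (1,2) = 5, after which (2,2) would have to be in {5,6,7,8} for the 22 across but in {4} for the 9 down — contradiction. So (1,3) = 5.
(1,2) = 15 − 12 = 3 completes the 15 across.
(2,2) = 9 − 3 = 6 completes the 9 down.
(2,3) = 22 − 15 = 7 completes the 22 across.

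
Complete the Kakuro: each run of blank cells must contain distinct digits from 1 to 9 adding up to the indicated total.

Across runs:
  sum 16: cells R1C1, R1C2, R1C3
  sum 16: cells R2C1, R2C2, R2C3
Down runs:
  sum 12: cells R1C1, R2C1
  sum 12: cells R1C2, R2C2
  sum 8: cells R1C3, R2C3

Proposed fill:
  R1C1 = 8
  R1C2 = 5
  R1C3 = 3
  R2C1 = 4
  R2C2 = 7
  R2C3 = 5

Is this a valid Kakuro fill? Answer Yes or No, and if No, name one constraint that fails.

Yes

Across: 8+5+3=16; 4+7+5=16. Down: 8+4=12; 5+7=12; 3+5=8. No digit repeats within any run.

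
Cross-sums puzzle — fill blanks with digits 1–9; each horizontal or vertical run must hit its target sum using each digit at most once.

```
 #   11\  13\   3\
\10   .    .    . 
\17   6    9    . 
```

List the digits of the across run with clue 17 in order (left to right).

6 9 2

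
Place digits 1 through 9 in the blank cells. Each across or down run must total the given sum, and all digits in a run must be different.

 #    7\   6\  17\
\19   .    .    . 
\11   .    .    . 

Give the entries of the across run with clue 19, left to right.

6 4 9

17 in 2 cells must be {8,9}.
The 11 across and the 17 down share only 8, so R2C3 = 8.
R1C3 = 17 − 8 = 9 completes the 17 down.
Nothing is forced directly, so branch on R1C2, whose candidates are 2 or 4. If R1C2 = 2: then R1C1 would have to be in {8} for the 19 across but in {1,2,3,4,5,6} for the 7 down — contradiction. So R1C2 = 4.
R1C1 = 19 − 13 = 6 completes the 19 across.
R2C1 = 7 − 6 = 1 completes the 7 down.
R2C2 = 11 − 9 = 2 completes the 11 across.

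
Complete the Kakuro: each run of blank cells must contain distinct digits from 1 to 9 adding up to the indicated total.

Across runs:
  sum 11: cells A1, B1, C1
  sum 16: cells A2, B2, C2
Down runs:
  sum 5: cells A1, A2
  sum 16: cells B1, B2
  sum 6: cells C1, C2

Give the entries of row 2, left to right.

2 9 5

16 in 2 cells must be {7,9}.
The 11 across and the 16 down share only 7, so B1 = 7.
Given what's placed, C1 must be 1 to fit the 11 across and 6 down.
B2 = 16 − 7 = 9 completes the 16 down.
C2 = 6 − 1 = 5 completes the 6 down.
A1 = 11 − 8 = 3 completes the 11 across.
A2 = 16 − 14 = 2 completes the 16 across.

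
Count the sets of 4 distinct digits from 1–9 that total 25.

4 distinct digits from 1–9 sum between 10 and 30.
Enumerating: {1,7,8,9}, {2,6,8,9}, {3,5,8,9}, {3,6,7,9}, {4,5,7,9}, {4,6,7,8}.

6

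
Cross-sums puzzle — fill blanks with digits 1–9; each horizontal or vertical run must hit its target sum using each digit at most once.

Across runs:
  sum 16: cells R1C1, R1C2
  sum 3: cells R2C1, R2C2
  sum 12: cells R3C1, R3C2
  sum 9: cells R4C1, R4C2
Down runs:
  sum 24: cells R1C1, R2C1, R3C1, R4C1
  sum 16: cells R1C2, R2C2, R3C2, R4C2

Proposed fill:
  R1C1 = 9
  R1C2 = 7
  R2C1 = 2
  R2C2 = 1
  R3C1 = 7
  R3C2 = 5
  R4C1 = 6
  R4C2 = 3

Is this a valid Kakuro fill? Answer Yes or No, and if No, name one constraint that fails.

Yes

Across: 9+7=16; 2+1=3; 7+5=12; 6+3=9. Down: 9+2+7+6=24; 7+1+5+3=16. No digit repeats within any run.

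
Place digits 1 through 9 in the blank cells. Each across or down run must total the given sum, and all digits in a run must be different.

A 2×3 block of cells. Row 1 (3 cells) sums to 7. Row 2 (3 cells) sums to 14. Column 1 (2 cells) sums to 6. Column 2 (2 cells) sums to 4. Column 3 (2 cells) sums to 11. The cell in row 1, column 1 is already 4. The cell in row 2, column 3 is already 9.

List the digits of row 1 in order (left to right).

7 in 3 cells must be {1,2,4}; 4 in 2 cells must be {1,3}.
(1,2) = 1: the only remaining digit allowed by both the 7 across and the 4 down.
(1,3) = 7 − 5 = 2 completes the 7 across.
(2,1) = 6 − 4 = 2 completes the 6 down.
(2,2) = 14 − 11 = 3 completes the 14 across.

4 1 2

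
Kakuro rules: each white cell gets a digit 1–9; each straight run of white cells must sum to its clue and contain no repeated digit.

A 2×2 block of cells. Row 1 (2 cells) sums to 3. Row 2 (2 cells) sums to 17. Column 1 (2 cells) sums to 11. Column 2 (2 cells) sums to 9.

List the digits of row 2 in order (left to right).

9 8

3 in 2 cells must be {1,2}; 17 in 2 cells must be {8,9}.
The 3 across and the 11 down share only 2, so (1,1) = 2.
(1,2) = 3 − 2 = 1 completes the 3 across.
(2,1) = 11 − 2 = 9 completes the 11 down.
(2,2) = 17 − 9 = 8 completes the 17 across.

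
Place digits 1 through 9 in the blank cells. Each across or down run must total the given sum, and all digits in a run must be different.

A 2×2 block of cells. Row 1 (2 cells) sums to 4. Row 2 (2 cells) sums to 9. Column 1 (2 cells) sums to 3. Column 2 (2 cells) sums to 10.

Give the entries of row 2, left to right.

4 in 2 cells must be {1,3}; 3 in 2 cells must be {1,2}.
The 4 across and the 3 down share only 1, so (1,1) = 1.
(1,2) = 4 − 1 = 3 completes the 4 across.
(2,1) = 3 − 1 = 2 completes the 3 down.
(2,2) = 9 − 2 = 7 completes the 9 across.

2 7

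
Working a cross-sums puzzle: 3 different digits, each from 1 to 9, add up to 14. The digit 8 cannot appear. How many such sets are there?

6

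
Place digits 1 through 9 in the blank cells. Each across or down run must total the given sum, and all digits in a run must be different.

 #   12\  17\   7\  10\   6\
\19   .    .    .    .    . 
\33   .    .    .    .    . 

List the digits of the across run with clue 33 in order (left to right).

7 9 4 8 5

17 in 2 cells must be {8,9}.
Nothing is forced directly, so branch on R2C5, whose candidates are 4 or 5. If R2C5 = 4: that forces R1C5 = 2, R2C3 = 5, after which R1C3 would have to be in {1,3,4,5,6,7,8,9} for the 19 across but in {2} for the 7 down — contradiction. So R2C5 = 5.
R1C5 = 6 − 5 = 1 completes the 6 down.
Given what's placed, R2C3 must be 4 to fit the 33 across and 7 down.
R1C3 = 7 − 4 = 3 completes the 7 down.
No cell is forced outright now. R1C2 can only be 8 or 9 (the digits allowed by both its 19 across and its 17 down). If R1C2 = 9: that forces R1C1 = 4, R1C4 = 2, R2C1 = 8, after which R2C2 would have to be in {7,9} for the 33 across but in {8} for the 17 down — contradiction. So R1C2 = 8.
Given what's placed, R1C1 must be 5 to fit the 19 across and 12 down.
R1C4 = 19 − 17 = 2 completes the 19 across.
R2C1 = 12 − 5 = 7 completes the 12 down.
R2C2 = 17 − 8 = 9 completes the 17 down.
R2C4 = 33 − 25 = 8 completes the 33 across.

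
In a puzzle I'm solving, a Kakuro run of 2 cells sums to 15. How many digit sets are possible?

2

2 distinct digits from 1–9 sum between 3 and 17.
Enumerating: {6,9}, {7,8}.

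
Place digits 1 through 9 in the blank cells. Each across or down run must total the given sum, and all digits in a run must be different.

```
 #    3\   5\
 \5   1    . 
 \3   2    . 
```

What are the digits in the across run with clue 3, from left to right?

3 in 2 cells must be {1,2}.
R1C2 = 5 − 1 = 4 completes the 5 across.
R2C2 = 3 − 2 = 1 completes the 3 across.

2 1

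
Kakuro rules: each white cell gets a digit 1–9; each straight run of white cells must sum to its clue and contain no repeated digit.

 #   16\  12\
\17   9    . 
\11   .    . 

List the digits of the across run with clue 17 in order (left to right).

9 8

17 in 2 cells must be {8,9}; 16 in 2 cells must be {7,9}.
R1C2 = 17 − 9 = 8 completes the 17 across.
R2C1 = 16 − 9 = 7 completes the 16 down.
R2C2 = 11 − 7 = 4 completes the 11 across.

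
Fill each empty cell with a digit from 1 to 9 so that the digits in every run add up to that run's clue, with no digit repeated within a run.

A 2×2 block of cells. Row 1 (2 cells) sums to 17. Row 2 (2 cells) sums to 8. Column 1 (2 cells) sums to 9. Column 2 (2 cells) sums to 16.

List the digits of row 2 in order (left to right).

17 in 2 cells must be {8,9}; 16 in 2 cells must be {7,9}.
The 17 across and the 9 down share only 8, so (1,1) = 8.
(1,2) = 17 − 8 = 9 completes the 17 across.
(2,1) = 9 − 8 = 1 completes the 9 down.
(2,2) = 8 − 1 = 7 completes the 8 across.

1 7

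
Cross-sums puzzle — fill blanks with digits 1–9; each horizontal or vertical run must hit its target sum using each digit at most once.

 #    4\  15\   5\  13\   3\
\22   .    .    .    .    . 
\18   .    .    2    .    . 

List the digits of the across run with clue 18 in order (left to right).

3 8 2 4 1

4 in 2 cells must be {1,3}; 3 in 2 cells must be {1,2}.
R1C3 = 5 − 2 = 3 completes the 5 down.
Given what's placed, R2C5 must be 1 to fit the 18 across and 3 down.
R1C1 = 1: the only remaining digit allowed by both the 22 across and the 4 down.
R1C5 = 3 − 1 = 2 completes the 3 down.
R2C1 = 4 − 1 = 3 completes the 4 down.
No cell is forced outright now. R2C2 can only be 7 or 8 (the digits allowed by both its 18 across and its 15 down). If R2C2 = 7: then R1C2 would have to be in {7,9} for the 22 across but in {8} for the 15 down — contradiction. So R2C2 = 8.
R1C2 = 15 − 8 = 7 completes the 15 down.
R1C4 = 22 − 13 = 9 completes the 22 across.
R2C4 = 18 − 14 = 4 completes the 18 across.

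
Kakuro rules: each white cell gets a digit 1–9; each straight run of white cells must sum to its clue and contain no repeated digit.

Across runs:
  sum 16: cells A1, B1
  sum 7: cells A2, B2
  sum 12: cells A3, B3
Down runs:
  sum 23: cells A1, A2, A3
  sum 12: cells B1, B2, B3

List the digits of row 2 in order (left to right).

16 in 2 cells must be {7,9}; 23 in 3 cells must be {6,8,9}.
The 16 across and the 23 down share only 9, so A1 = 9.
B1 = 16 − 9 = 7 completes the 16 across.
Given what's placed, A2 must be 6 to fit the 7 across and 23 down.
B2 = 7 − 6 = 1 completes the 7 across.
A3 = 23 − 15 = 8 completes the 23 down.
B3 = 12 − 8 = 4 completes the 12 across.

6, 1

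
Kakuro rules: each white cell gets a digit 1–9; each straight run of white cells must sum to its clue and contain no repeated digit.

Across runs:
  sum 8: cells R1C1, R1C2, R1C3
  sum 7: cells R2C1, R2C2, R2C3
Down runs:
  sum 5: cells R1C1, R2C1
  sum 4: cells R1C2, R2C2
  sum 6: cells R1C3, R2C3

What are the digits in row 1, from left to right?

1, 3, 4

7 in 3 cells must be {1,2,4}; 4 in 2 cells must be {1,3}.
The 7 across and the 4 down share only 1, so R2C2 = 1.
R1C2 = 4 − 1 = 3 completes the 4 down.
Nothing is forced directly, so branch on R2C1, whose candidates are 2 or 4. If R2C1 = 2: then R1C1 would have to be in {1,4} for the 8 across but in {3} for the 5 down — contradiction. So R2C1 = 4.
R1C1 = 5 − 4 = 1 completes the 5 down.
R1C3 = 8 − 4 = 4 completes the 8 across.
R2C3 = 7 − 5 = 2 completes the 7 across.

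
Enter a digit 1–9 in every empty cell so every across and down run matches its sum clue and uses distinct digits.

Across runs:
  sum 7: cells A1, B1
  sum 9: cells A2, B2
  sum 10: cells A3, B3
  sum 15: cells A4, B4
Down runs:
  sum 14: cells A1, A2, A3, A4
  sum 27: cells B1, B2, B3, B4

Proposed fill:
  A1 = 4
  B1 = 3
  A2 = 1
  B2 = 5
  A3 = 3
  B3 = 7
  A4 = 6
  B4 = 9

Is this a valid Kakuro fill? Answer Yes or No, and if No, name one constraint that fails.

No — the down run B1–B4 sums to 24, not 27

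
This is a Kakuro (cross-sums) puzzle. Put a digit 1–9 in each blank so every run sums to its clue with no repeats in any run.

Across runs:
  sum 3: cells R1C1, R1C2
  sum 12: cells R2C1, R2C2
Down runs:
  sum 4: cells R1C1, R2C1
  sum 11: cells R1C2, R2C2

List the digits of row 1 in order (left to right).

1 2

3 in 2 cells must be {1,2}; 4 in 2 cells must be {1,3}.
The 3 across and the 4 down share only 1, so R1C1 = 1.
R1C2 = 3 − 1 = 2 completes the 3 across.
R2C1 = 4 − 1 = 3 completes the 4 down.
R2C2 = 12 − 3 = 9 completes the 12 across.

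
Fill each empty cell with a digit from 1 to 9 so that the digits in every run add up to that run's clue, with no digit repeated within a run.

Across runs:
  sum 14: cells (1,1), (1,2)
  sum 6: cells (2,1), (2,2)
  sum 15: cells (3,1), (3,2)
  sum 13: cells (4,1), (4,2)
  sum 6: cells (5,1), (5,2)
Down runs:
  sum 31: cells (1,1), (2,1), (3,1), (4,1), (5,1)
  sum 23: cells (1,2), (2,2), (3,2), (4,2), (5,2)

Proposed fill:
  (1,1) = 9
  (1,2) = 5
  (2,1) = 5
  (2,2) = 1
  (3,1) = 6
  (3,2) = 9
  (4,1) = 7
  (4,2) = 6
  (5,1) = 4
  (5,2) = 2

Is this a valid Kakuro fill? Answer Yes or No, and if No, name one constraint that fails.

Yes

Across: 9+5=14; 5+1=6; 6+9=15; 7+6=13; 4+2=6. Down: 9+5+6+7+4=31; 5+1+9+6+2=23. No digit repeats within any run.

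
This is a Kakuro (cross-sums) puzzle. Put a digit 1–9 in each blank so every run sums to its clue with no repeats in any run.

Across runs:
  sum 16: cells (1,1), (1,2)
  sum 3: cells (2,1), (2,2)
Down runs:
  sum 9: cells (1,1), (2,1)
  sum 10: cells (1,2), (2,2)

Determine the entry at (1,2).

9

16 in 2 cells must be {7,9}; 3 in 2 cells must be {1,2}.
The 16 across and the 9 down share only 7, so (1,1) = 7.
(1,2) = 16 − 7 = 9 completes the 16 across.
(2,1) = 9 − 7 = 2 completes the 9 down.
(2,2) = 3 − 2 = 1 completes the 3 across.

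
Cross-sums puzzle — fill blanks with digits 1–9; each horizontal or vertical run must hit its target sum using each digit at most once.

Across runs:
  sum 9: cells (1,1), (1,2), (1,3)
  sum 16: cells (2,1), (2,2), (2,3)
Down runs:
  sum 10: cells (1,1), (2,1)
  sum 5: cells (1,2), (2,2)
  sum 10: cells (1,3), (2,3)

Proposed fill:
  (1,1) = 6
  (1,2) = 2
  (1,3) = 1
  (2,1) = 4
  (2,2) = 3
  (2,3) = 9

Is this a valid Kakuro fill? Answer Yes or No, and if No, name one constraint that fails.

Across: 6+2+1=9; 4+3+9=16. Down: 6+4=10; 2+3=5; 1+9=10. No digit repeats within any run.

Yes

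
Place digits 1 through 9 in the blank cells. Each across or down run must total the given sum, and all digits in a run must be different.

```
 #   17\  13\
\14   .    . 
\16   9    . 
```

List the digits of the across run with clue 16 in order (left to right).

9 7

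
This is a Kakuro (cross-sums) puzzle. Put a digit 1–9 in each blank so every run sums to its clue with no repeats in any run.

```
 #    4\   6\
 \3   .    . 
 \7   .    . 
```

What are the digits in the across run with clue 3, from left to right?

3 in 2 cells must be {1,2}; 4 in 2 cells must be {1,3}.
The 3 across and the 4 down share only 1, so R1C1 = 1.
R1C2 = 3 − 1 = 2 completes the 3 across.
R2C1 = 4 − 1 = 3 completes the 4 down.
R2C2 = 7 − 3 = 4 completes the 7 across.

1 2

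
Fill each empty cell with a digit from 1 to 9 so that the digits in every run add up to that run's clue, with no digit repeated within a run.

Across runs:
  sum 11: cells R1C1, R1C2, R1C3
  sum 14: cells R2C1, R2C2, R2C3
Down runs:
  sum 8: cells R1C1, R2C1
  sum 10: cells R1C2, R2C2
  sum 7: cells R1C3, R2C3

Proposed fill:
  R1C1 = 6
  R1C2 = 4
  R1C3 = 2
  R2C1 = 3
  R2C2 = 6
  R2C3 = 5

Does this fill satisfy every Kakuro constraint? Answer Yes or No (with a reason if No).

No — the down run R1C1–R2C1 sums to 9, not 8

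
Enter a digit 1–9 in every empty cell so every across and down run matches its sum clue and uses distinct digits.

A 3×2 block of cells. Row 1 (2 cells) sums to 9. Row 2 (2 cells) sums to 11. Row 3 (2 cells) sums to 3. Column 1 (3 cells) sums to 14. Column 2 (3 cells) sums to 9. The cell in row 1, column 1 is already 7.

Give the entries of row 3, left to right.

2 1

3 in 2 cells must be {1,2}.
(1,2) = 9 − 7 = 2 completes the 9 across.
Given what's placed, (3,2) must be 1 to fit the 3 across and 9 down.
(2,2) = 9 − 3 = 6 completes the 9 down.
(3,1) = 3 − 1 = 2 completes the 3 across.
(2,1) = 11 − 6 = 5 completes the 11 across.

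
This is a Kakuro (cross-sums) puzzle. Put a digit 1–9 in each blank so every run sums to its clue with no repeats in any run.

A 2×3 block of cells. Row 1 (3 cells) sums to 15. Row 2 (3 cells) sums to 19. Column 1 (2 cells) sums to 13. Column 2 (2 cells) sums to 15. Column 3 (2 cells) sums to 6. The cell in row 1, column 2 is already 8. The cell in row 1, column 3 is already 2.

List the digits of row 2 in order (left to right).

(1,1) = 15 − 10 = 5 completes the 15 across.
(2,1) = 13 − 5 = 8 completes the 13 down.
(2,2) = 15 − 8 = 7 completes the 15 down.
(2,3) = 19 − 15 = 4 completes the 19 across.

8, 7, 4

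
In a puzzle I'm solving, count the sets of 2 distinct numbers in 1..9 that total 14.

2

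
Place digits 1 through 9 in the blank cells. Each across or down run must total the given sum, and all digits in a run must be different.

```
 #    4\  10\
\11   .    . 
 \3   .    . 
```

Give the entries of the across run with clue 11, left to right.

3, 8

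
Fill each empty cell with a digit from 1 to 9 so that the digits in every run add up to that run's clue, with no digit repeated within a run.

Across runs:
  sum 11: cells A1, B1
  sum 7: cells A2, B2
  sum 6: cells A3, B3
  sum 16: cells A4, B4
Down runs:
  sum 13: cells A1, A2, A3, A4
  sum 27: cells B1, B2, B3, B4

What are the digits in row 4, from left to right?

16 in 2 cells must be {7,9}.
Only 7 fits A4 under both its across sum 16 and down sum 13.
B4 = 16 − 7 = 9 completes the 16 across.

7, 9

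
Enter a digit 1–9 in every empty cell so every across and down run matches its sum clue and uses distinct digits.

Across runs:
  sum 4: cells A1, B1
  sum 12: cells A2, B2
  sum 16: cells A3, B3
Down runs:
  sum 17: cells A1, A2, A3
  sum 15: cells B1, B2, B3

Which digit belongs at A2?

7

4 in 2 cells must be {1,3}; 16 in 2 cells must be {7,9}.
Nothing is forced directly, so branch on A1, whose candidates are 1 or 3. If A1 = 3: that forces B1 = 1, A3 = 9, after which B3 would have to be in {7} for the 16 across but in {5,6,8,9} for the 15 down — contradiction. So A1 = 1.
B1 = 4 − 1 = 3 completes the 4 across.
Given what's placed, B3 must be 7 to fit the 16 across and 15 down.
B2 = 15 − 10 = 5 completes the 15 down.
A3 = 16 − 7 = 9 completes the 16 across.
A2 = 12 − 5 = 7 completes the 12 across.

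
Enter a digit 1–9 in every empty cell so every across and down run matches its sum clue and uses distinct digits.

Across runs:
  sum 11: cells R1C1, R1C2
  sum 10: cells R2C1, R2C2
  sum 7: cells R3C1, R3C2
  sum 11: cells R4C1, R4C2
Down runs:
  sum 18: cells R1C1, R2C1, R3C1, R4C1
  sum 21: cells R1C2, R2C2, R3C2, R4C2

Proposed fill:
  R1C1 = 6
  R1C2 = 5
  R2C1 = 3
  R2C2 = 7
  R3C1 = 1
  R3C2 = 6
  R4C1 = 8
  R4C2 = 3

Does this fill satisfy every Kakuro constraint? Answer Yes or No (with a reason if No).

Yes

Across: 6+5=11; 3+7=10; 1+6=7; 8+3=11. Down: 6+3+1+8=18; 5+7+6+3=21. No digit repeats within any run.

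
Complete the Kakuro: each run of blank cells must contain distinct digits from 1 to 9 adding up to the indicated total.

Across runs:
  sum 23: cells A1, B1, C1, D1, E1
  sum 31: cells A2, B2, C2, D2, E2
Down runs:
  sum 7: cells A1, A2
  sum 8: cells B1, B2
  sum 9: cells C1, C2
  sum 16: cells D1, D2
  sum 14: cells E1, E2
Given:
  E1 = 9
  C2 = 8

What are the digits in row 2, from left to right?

16 in 2 cells must be {7,9}.
C1 = 9 − 8 = 1 completes the 9 down.
Given what's placed, D1 must be 7 to fit the 23 across and 16 down.
D2 = 16 − 7 = 9 completes the 16 down.
E2 = 14 − 9 = 5 completes the 14 down.
Given what's placed, B1 must be 2 to fit the 23 across and 8 down.
B2 = 8 − 2 = 6 completes the 8 down.
A1 = 23 − 19 = 4 completes the 23 across.
A2 = 31 − 28 = 3 completes the 31 across.

3, 6, 8, 9, 5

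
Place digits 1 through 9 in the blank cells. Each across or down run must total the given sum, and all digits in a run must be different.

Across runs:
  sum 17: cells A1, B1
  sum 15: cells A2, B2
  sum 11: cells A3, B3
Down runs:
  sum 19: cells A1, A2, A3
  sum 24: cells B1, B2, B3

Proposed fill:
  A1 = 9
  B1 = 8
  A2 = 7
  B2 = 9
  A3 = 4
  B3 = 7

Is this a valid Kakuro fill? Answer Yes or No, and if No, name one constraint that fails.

No — the across run A2–B2 sums to 16, not 15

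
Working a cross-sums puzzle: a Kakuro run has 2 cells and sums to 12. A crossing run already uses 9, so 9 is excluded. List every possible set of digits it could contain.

2 distinct digits from 1–9 sum between 3 and 17.
Dropping sets that contain 9.

{4,8}; {5,7}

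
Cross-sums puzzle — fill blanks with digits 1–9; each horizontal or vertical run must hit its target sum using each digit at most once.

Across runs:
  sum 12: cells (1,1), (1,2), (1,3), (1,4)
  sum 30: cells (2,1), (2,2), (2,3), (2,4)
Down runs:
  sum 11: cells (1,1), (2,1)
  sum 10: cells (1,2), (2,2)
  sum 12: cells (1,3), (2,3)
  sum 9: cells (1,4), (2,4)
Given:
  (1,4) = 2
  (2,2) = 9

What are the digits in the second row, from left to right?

6 9 8 7

30 in 4 cells must be {6,7,8,9}.
(1,2) = 10 − 9 = 1 completes the 10 down.
(2,4) = 9 − 2 = 7 completes the 9 down.
Given what's placed, (2,3) must be 8 to fit the 30 across and 12 down.
(1,3) = 12 − 8 = 4 completes the 12 down.
(2,1) = 30 − 24 = 6 completes the 30 across.
(1,1) = 12 − 7 = 5 completes the 12 across.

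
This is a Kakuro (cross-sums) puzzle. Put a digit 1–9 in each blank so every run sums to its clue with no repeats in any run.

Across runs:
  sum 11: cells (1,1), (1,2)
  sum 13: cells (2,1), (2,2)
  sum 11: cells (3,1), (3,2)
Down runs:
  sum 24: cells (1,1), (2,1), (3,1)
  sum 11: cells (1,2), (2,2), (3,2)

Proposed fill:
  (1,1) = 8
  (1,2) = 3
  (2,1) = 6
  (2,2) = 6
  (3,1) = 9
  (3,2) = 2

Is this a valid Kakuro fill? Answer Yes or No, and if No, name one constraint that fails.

No — the across run (2,1)–(2,2) sums to 12, not 13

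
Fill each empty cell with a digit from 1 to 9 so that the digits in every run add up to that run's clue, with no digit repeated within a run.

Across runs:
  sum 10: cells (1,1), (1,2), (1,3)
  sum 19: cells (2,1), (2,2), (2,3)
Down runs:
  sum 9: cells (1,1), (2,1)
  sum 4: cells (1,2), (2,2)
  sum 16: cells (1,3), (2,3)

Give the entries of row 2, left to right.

7, 3, 9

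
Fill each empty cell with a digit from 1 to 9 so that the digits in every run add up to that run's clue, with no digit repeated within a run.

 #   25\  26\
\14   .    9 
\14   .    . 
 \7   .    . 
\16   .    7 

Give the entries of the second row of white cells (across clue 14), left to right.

16 in 2 cells must be {7,9}.
R1C1 = 14 − 9 = 5 completes the 14 across.
R4C1 = 16 − 7 = 9 completes the 16 across.
R2C1 = 8: the only remaining digit allowed by both the 14 across and the 25 down.
R2C2 = 14 − 8 = 6 completes the 14 across.
R3C1 = 25 − 22 = 3 completes the 25 down.
R3C2 = 7 − 3 = 4 completes the 7 across.

8, 6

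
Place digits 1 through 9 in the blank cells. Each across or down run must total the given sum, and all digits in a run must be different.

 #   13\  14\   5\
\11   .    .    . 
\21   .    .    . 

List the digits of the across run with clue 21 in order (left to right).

9 8 4

The 21 across and the 5 down share only 4, so R2C3 = 4.
R1C3 = 5 − 4 = 1 completes the 5 down.
Nothing is forced directly, so branch on R1C2, whose candidates are 6 or 8. If R1C2 = 8: then R1C1 would have to be in {2} for the 11 across but in {4,5,6,7,8,9} for the 13 down — contradiction. So R1C2 = 6.
R1C1 = 11 − 7 = 4 completes the 11 across.
R2C1 = 13 − 4 = 9 completes the 13 down.
R2C2 = 21 − 13 = 8 completes the 21 across.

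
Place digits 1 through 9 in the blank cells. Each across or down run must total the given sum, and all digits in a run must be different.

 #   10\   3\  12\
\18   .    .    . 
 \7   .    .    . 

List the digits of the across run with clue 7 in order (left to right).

1 2 4

7 in 3 cells must be {1,2,4}; 3 in 2 cells must be {1,2}.
The 7 across and the 12 down share only 4, so R2C3 = 4.
R1C3 = 12 − 4 = 8 completes the 12 down.
Given what's placed, R1C2 must be 1 to fit the 18 across and 3 down.
R2C2 = 3 − 1 = 2 completes the 3 down.
R1C1 = 18 − 9 = 9 completes the 18 across.
R2C1 = 7 − 6 = 1 completes the 7 across.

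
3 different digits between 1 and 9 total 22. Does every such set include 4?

Counterexample: {5,8,9} sums to 22 without using 4.

No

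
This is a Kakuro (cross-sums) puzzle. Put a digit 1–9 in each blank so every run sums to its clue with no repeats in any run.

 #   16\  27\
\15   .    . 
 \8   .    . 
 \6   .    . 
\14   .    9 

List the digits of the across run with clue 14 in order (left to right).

R4C1 = 14 − 9 = 5 completes the 14 across.
No cell is forced outright now. R3C2 can only be 4 or 5 (the digits allowed by both its 6 across and its 27 down). If R3C2 = 4: that forces R2C2 = 6, R3C1 = 2, R1C2 = 8, after which R2C1 would have to be in {2} for the 8 across but in {1,3,6,8} for the 16 down — contradiction. So R3C2 = 5.
R3C1 = 6 − 5 = 1 completes the 6 across.
No cell is forced outright now. R1C2 can only be 6 or 7 (the digits allowed by both its 15 across and its 27 down). If R1C2 = 6: then R1C1 would have to be in {9} for the 15 across but in {2,3,4,6,7,8} for the 16 down — contradiction. So R1C2 = 7.
R1C1 = 15 − 7 = 8 completes the 15 across.
R2C1 = 16 − 14 = 2 completes the 16 down.
R2C2 = 8 − 2 = 6 completes the 8 across.

5 9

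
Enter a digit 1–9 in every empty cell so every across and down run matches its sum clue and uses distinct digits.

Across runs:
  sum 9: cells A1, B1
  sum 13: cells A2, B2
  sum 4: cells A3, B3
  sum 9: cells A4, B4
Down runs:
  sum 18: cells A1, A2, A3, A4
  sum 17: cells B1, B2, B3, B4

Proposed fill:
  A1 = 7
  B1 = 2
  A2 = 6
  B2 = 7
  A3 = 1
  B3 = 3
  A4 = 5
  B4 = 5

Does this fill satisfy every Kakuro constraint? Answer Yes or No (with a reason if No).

No — the down run A1–A4 sums to 19, not 18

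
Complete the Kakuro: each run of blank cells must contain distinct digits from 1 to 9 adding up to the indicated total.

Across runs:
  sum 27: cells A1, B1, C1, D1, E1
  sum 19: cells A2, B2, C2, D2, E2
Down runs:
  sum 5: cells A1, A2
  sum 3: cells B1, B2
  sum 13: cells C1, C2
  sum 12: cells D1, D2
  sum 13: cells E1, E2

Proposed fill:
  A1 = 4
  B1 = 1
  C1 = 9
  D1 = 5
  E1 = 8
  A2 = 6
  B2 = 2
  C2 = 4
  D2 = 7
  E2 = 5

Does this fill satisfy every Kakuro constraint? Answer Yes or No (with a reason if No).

No — the across run A2–E2 sums to 24, not 19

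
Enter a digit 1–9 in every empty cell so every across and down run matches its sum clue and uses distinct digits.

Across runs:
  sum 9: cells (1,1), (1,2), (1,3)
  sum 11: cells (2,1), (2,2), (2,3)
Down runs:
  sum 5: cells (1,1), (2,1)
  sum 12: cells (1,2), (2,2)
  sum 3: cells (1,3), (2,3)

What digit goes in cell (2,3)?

1

3 in 2 cells must be {1,2}.
Nothing is forced directly, so branch on (1,2), whose candidates are 3 or 4 or 5. If (1,2) = 3: then (2,2) would have to be in {1,2,3,4,5,6,7,8} for the 11 across but in {9} for the 12 down — contradiction. If (1,2) = 5: that forces (1,3) = 1, (2,2) = 7, after which (2,3) would have to be in {1,3} for the 11 across but in {2} for the 3 down — contradiction. So (1,2) = 4.
Given what's placed, (1,3) must be 2 to fit the 9 across and 3 down.
(2,2) = 12 − 4 = 8 completes the 12 down.
(2,3) = 3 − 2 = 1 completes the 3 down.
(1,1) = 9 − 6 = 3 completes the 9 across.
(2,1) = 11 − 9 = 2 completes the 11 across.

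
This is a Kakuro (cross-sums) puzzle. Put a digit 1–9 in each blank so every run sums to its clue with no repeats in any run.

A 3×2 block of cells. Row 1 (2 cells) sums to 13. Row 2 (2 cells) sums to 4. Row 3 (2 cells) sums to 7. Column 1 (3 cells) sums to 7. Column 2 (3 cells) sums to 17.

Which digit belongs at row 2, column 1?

4 in 2 cells must be {1,3}; 7 in 3 cells must be {1,2,4}.
The 13 across and the 7 down share only 4, so (1,1) = 4.
(1,2) = 13 − 4 = 9 completes the 13 across.
Given what's placed, (2,1) must be 1 to fit the 4 across and 7 down.
(2,2) = 4 − 1 = 3 completes the 4 across.
(3,1) = 7 − 5 = 2 completes the 7 down.
(3,2) = 7 − 2 = 5 completes the 7 across.

1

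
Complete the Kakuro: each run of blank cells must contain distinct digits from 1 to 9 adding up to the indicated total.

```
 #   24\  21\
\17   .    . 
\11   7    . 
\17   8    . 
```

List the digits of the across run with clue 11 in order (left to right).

7 4

17 in 2 cells must be {8,9}; 24 in 3 cells must be {7,8,9}.
R1C1 = 24 − 15 = 9 completes the 24 down.
R1C2 = 17 − 9 = 8 completes the 17 across.
R2C2 = 11 − 7 = 4 completes the 11 across.
R3C2 = 17 − 8 = 9 completes the 17 across.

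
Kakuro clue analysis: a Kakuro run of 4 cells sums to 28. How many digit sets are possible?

2

4 distinct digits from 1–9 sum between 10 and 30.
Enumerating: {4,7,8,9}, {5,6,8,9}.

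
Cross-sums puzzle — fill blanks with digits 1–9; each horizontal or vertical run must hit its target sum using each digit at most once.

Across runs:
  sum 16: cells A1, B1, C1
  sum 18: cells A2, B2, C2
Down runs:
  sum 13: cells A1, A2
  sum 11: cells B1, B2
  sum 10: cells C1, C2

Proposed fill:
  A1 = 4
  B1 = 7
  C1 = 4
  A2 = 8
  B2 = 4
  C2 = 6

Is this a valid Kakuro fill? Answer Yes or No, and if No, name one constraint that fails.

No — the down run A1–A2 sums to 12, not 13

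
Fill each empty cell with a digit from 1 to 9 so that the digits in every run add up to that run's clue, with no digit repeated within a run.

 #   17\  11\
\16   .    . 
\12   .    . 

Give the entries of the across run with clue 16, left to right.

16 in 2 cells must be {7,9}; 17 in 2 cells must be {8,9}.
The 16 across and the 17 down share only 9, so R1C1 = 9.
R1C2 = 16 − 9 = 7 completes the 16 across.
R2C1 = 17 − 9 = 8 completes the 17 down.
R2C2 = 12 − 8 = 4 completes the 12 across.

9, 7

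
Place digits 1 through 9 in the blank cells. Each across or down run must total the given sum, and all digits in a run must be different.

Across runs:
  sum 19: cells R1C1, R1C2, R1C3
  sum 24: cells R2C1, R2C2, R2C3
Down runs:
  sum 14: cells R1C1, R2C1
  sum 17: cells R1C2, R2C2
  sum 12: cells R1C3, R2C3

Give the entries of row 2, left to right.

8, 9, 7

24 in 3 cells must be {7,8,9}; 17 in 2 cells must be {8,9}.
Nothing is forced directly, so branch on R2C1, whose candidates are 8 or 9. If R2C1 = 9: that forces R1C1 = 5, R1C2 = 8, after which R1C3 would have to be in {6} for the 19 across but in {3,4,5,7,8,9} for the 12 down — contradiction. So R2C1 = 8.
R1C1 = 14 − 8 = 6 completes the 14 down.
Given what's placed, R2C2 must be 9 to fit the 24 across and 17 down.
R2C3 = 24 − 17 = 7 completes the 24 across.
R1C2 = 17 − 9 = 8 completes the 17 down.
R1C3 = 19 − 14 = 5 completes the 19 across.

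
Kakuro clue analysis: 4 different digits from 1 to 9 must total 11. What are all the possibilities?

4 distinct digits from 1–9 sum between 10 and 30.
Only one set works: {1,2,3,5}.

{1,2,3,5}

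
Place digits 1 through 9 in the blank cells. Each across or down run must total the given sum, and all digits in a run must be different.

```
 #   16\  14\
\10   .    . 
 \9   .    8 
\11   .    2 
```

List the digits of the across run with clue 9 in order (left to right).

R1C2 = 14 − 10 = 4 completes the 14 down.
R2C1 = 9 − 8 = 1 completes the 9 across.
R3C1 = 11 − 2 = 9 completes the 11 across.
R1C1 = 10 − 4 = 6 completes the 10 across.

1 8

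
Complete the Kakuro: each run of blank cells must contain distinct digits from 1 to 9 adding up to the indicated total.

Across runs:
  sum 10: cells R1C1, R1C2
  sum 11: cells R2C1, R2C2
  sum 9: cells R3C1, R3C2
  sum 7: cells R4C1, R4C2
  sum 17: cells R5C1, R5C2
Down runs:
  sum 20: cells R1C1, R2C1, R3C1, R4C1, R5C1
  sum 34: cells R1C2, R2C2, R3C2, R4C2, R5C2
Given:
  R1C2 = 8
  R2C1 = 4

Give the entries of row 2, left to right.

17 in 2 cells must be {8,9}; 34 in 5 cells must be {4,6,7,8,9}.
R1C1 = 10 − 8 = 2 completes the 10 across.
R2C2 = 11 − 4 = 7 completes the 11 across.

4, 7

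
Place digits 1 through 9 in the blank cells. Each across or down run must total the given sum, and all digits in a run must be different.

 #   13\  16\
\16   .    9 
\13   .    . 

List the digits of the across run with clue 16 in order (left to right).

7, 9

16 in 2 cells must be {7,9}.
R1C1 = 16 − 9 = 7 completes the 16 across.
R2C1 = 13 − 7 = 6 completes the 13 down.
R2C2 = 13 − 6 = 7 completes the 13 across.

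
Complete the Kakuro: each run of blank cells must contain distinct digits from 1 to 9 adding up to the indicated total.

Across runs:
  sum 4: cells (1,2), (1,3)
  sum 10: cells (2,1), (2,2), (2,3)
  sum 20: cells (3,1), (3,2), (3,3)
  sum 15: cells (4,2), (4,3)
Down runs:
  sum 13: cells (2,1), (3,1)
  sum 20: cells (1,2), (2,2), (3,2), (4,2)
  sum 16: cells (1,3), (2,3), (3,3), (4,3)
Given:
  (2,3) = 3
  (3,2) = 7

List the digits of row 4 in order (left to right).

8 7

4 in 2 cells must be {1,3}.
(1,3) = 1: the only remaining digit allowed by both the 4 across and the 16 down.
(1,2) = 4 − 1 = 3 completes the 4 across.
No cell is forced outright now. (2,1) can only be 5 or 6 (the digits allowed by both its 10 across and its 13 down). If (2,1) = 6: that forces (2,2) = 1, after which (3,1) would have to be in {4,5,8,9} for the 20 across but in {7} for the 13 down — contradiction. So (2,1) = 5.
(2,2) = 10 − 8 = 2 completes the 10 across.
(3,1) = 13 − 5 = 8 completes the 13 down.
(3,3) = 20 − 15 = 5 completes the 20 across.
(4,2) = 20 − 12 = 8 completes the 20 down.
(4,3) = 15 − 8 = 7 completes the 15 across.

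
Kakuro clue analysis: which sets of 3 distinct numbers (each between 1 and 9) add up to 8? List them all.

{1,2,5}; {1,3,4}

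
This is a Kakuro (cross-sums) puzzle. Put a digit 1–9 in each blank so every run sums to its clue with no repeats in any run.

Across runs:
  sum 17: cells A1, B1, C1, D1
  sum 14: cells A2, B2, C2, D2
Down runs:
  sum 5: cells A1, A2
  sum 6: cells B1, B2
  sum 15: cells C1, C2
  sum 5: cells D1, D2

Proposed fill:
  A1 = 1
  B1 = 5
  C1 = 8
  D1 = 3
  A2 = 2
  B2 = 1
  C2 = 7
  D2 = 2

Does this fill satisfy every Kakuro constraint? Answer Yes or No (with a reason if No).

No — the across run A2–D2 sums to 12, not 14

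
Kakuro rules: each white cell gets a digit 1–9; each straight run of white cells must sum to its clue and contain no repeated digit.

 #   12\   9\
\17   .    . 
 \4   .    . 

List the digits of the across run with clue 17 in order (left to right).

9 8

17 in 2 cells must be {8,9}; 4 in 2 cells must be {1,3}.
The 17 across and the 9 down share only 8, so R1C2 = 8.
The 4 across and the 12 down share only 3, so R2C1 = 3.
R2C2 = 4 − 3 = 1 completes the 4 across.
R1C1 = 17 − 8 = 9 completes the 17 across.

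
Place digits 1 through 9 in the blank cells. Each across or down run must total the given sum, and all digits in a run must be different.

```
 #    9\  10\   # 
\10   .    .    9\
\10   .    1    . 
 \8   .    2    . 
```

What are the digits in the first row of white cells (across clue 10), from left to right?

R1C2 = 10 − 3 = 7 completes the 10 down.
R1C1 = 10 − 7 = 3 completes the 10 across.
No cell is forced outright now. R3C1 can only be 1 or 5 (the digits allowed by both its 8 across and its 9 down). If R3C1 = 5: then R2C1 would have to be in {2,3,4,5,6,7} for the 10 across but in {1} for the 9 down — contradiction. So R3C1 = 1.
R2C1 = 9 − 4 = 5 completes the 9 down.
R2C3 = 10 − 6 = 4 completes the 10 across.
R3C3 = 8 − 3 = 5 completes the 8 across.

3 7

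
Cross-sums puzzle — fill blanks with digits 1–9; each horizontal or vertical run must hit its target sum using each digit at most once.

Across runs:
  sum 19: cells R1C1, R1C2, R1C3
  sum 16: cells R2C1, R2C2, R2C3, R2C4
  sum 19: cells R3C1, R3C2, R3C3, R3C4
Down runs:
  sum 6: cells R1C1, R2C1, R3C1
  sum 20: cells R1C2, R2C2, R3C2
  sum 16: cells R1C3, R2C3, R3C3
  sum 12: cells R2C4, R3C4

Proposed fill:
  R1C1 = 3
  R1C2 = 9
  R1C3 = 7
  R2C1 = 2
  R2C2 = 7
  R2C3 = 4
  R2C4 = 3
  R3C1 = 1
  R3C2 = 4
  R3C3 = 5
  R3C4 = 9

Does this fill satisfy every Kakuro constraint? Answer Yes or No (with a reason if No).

Yes

Across: 3+9+7=19; 2+7+4+3=16; 1+4+5+9=19. Down: 3+2+1=6; 9+7+4=20; 7+4+5=16; 3+9=12. No digit repeats within any run.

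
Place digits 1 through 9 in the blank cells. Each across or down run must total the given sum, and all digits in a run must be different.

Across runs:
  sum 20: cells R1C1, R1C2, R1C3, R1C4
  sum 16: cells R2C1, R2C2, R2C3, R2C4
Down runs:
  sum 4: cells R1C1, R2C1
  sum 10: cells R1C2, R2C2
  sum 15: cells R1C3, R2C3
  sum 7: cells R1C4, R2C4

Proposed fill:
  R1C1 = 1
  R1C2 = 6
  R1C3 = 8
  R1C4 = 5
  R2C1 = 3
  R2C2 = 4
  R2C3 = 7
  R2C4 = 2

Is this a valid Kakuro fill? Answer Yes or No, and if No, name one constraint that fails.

Yes

Across: 1+6+8+5=20; 3+4+7+2=16. Down: 1+3=4; 6+4=10; 8+7=15; 5+2=7. No digit repeats within any run.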